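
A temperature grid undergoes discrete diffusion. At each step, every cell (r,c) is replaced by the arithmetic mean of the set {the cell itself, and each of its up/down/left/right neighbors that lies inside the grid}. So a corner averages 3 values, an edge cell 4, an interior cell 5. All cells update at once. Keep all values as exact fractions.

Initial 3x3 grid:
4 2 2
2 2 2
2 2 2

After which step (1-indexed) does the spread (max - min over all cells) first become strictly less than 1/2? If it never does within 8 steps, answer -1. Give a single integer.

Step 1: max=8/3, min=2, spread=2/3
Step 2: max=23/9, min=2, spread=5/9
Step 3: max=257/108, min=2, spread=41/108
  -> spread < 1/2 first at step 3
Step 4: max=15091/6480, min=371/180, spread=347/1296
Step 5: max=884537/388800, min=3757/1800, spread=2921/15552
Step 6: max=52484539/23328000, min=457483/216000, spread=24611/186624
Step 7: max=3118082033/1399680000, min=10376741/4860000, spread=207329/2239488
Step 8: max=185991552451/83980800000, min=557201599/259200000, spread=1746635/26873856

Answer: 3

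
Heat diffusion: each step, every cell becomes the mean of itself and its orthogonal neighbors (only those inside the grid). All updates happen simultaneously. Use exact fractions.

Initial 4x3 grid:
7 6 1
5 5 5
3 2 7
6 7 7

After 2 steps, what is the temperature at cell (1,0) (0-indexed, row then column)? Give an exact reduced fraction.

Step 1: cell (1,0) = 5
Step 2: cell (1,0) = 49/10
Full grid after step 2:
  21/4 387/80 53/12
  49/10 473/100 367/80
  287/60 483/100 431/80
  89/18 679/120 71/12

Answer: 49/10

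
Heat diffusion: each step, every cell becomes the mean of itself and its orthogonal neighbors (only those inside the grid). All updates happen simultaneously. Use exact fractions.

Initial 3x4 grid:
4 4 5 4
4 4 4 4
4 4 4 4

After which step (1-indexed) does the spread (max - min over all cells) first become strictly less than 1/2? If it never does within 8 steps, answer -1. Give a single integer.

Answer: 1

Derivation:
Step 1: max=13/3, min=4, spread=1/3
  -> spread < 1/2 first at step 1
Step 2: max=511/120, min=4, spread=31/120
Step 3: max=4531/1080, min=4, spread=211/1080
Step 4: max=448897/108000, min=7247/1800, spread=14077/108000
Step 5: max=4028407/972000, min=435683/108000, spread=5363/48600
Step 6: max=120380809/29160000, min=242869/60000, spread=93859/1166400
Step 7: max=7208674481/1749600000, min=394136467/97200000, spread=4568723/69984000
Step 8: max=431684435629/104976000000, min=11845618889/2916000000, spread=8387449/167961600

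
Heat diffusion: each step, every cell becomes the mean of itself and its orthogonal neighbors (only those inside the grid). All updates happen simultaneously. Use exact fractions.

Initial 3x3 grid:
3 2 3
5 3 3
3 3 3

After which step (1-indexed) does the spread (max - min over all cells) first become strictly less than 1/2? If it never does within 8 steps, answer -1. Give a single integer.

Step 1: max=11/3, min=8/3, spread=1
Step 2: max=137/40, min=101/36, spread=223/360
Step 3: max=3611/1080, min=6307/2160, spread=61/144
  -> spread < 1/2 first at step 3
Step 4: max=211507/64800, min=384689/129600, spread=511/1728
Step 5: max=12548279/3888000, min=23480683/7776000, spread=4309/20736
Step 6: max=744874063/233280000, min=1421695001/466560000, spread=36295/248832
Step 7: max=44410755611/13996800000, min=85954889347/27993600000, spread=305773/2985984
Step 8: max=2651205952267/839808000000, min=5181664201409/1679616000000, spread=2575951/35831808

Answer: 3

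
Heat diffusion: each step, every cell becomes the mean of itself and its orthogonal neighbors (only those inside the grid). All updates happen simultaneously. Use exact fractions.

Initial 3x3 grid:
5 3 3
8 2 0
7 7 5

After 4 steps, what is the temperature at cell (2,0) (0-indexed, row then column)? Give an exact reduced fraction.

Step 1: cell (2,0) = 22/3
Step 2: cell (2,0) = 217/36
Step 3: cell (2,0) = 2407/432
Step 4: cell (2,0) = 133577/25920
Full grid after step 4:
  116417/25920 683119/172800 9893/2880
  423397/86400 153989/36000 107449/28800
  133577/25920 809719/172800 35399/8640

Answer: 133577/25920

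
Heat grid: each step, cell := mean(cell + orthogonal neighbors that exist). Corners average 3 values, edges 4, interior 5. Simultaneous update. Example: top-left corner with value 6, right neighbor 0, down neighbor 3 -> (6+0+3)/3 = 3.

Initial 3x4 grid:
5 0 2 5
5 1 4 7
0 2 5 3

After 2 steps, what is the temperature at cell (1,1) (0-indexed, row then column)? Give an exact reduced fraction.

Step 1: cell (1,1) = 12/5
Step 2: cell (1,1) = 259/100
Full grid after step 2:
  97/36 629/240 793/240 73/18
  649/240 259/100 86/25 1093/240
  85/36 307/120 143/40 53/12

Answer: 259/100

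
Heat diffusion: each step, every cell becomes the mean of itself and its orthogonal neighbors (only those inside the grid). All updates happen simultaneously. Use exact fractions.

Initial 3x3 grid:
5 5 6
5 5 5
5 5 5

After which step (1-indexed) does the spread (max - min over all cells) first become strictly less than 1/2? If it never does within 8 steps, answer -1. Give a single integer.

Step 1: max=16/3, min=5, spread=1/3
  -> spread < 1/2 first at step 1
Step 2: max=95/18, min=5, spread=5/18
Step 3: max=1121/216, min=5, spread=41/216
Step 4: max=66931/12960, min=1811/360, spread=347/2592
Step 5: max=3994937/777600, min=18157/3600, spread=2921/31104
Step 6: max=239108539/46656000, min=2185483/432000, spread=24611/373248
Step 7: max=14315522033/2799360000, min=49256741/9720000, spread=207329/4478976
Step 8: max=857837952451/167961600000, min=2630801599/518400000, spread=1746635/53747712

Answer: 1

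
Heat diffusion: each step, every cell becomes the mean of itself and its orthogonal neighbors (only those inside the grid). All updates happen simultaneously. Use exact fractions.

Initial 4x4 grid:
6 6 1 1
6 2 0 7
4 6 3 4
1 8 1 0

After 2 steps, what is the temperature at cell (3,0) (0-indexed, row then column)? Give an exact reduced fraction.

Step 1: cell (3,0) = 13/3
Step 2: cell (3,0) = 151/36
Full grid after step 2:
  19/4 63/16 227/80 8/3
  75/16 389/100 72/25 121/40
  1061/240 393/100 33/10 329/120
  151/36 239/60 43/15 49/18

Answer: 151/36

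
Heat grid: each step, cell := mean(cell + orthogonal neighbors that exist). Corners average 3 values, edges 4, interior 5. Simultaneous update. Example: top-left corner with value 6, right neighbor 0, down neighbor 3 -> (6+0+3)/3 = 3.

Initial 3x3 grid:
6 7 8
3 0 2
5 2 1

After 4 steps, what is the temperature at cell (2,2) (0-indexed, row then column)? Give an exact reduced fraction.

Step 1: cell (2,2) = 5/3
Step 2: cell (2,2) = 77/36
Step 3: cell (2,2) = 5623/2160
Step 4: cell (2,2) = 371321/129600
Full grid after step 4:
  534721/129600 393223/96000 127349/32400
  1575941/432000 209489/60000 2929757/864000
  203123/64800 213011/72000 371321/129600

Answer: 371321/129600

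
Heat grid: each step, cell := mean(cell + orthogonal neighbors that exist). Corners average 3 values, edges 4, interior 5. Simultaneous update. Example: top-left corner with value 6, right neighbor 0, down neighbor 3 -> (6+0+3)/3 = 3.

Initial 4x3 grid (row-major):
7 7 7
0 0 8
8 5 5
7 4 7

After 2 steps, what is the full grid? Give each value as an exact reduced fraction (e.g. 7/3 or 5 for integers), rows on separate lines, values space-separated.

After step 1:
  14/3 21/4 22/3
  15/4 4 5
  5 22/5 25/4
  19/3 23/4 16/3
After step 2:
  41/9 85/16 211/36
  209/48 112/25 271/48
  1169/240 127/25 1259/240
  205/36 1309/240 52/9

Answer: 41/9 85/16 211/36
209/48 112/25 271/48
1169/240 127/25 1259/240
205/36 1309/240 52/9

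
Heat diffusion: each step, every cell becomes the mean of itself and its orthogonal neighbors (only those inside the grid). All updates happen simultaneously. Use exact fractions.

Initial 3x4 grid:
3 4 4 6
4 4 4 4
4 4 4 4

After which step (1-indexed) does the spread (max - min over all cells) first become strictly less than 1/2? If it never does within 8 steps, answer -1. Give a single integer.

Step 1: max=14/3, min=11/3, spread=1
Step 2: max=41/9, min=67/18, spread=5/6
Step 3: max=1883/432, min=11083/2880, spread=4411/8640
Step 4: max=27871/6480, min=100723/25920, spread=3587/8640
  -> spread < 1/2 first at step 4
Step 5: max=3293467/777600, min=40620211/10368000, spread=9878047/31104000
Step 6: max=196109783/46656000, min=122751167/31104000, spread=4793213/18662400
Step 7: max=11682287257/2799360000, min=147952484011/37324800000, spread=23434038247/111974400000
Step 8: max=697653722963/167961600000, min=445833085567/111974400000, spread=2312327569/13436928000

Answer: 4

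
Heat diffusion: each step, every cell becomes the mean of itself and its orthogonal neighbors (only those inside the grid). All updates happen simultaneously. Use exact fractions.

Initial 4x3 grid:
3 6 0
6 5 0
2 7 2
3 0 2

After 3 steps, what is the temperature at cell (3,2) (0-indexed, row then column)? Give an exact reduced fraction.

Answer: 2491/1080

Derivation:
Step 1: cell (3,2) = 4/3
Step 2: cell (3,2) = 85/36
Step 3: cell (3,2) = 2491/1080
Full grid after step 3:
  377/90 1663/480 136/45
  233/60 733/200 219/80
  329/90 3 1997/720
  3131/1080 341/120 2491/1080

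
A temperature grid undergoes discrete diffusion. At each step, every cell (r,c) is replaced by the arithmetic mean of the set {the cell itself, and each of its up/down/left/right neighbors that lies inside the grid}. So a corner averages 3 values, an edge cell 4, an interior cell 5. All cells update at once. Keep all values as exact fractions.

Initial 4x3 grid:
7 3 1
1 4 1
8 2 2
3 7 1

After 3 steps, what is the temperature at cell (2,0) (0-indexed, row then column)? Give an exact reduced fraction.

Step 1: cell (2,0) = 7/2
Step 2: cell (2,0) = 191/40
Step 3: cell (2,0) = 293/75
Full grid after step 3:
  7597/2160 46591/14400 5137/2160
  7207/1800 17729/6000 4807/1800
  293/75 22139/6000 2341/900
  3197/720 51301/14400 7091/2160

Answer: 293/75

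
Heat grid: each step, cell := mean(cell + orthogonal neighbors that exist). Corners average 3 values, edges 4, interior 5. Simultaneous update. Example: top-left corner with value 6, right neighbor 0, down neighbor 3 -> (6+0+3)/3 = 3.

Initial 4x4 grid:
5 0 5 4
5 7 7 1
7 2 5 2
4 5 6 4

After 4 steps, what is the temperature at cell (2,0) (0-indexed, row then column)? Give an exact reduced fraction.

Step 1: cell (2,0) = 9/2
Step 2: cell (2,0) = 631/120
Step 3: cell (2,0) = 8537/1800
Step 4: cell (2,0) = 261197/54000
Full grid after step 4:
  292049/64800 924383/216000 890711/216000 250961/64800
  247037/54000 819143/180000 748871/180000 215069/54000
  261197/54000 824999/180000 262477/60000 2903/720
  309953/64800 1021103/216000 62761/14400 10003/2400

Answer: 261197/54000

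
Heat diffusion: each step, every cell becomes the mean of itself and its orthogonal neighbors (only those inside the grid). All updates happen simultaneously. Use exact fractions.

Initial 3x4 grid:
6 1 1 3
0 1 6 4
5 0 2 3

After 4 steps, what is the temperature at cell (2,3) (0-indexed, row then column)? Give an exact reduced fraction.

Answer: 62933/21600

Derivation:
Step 1: cell (2,3) = 3
Step 2: cell (2,3) = 13/4
Step 3: cell (2,3) = 2161/720
Step 4: cell (2,3) = 62933/21600
Full grid after step 4:
  19003/8100 32813/13500 18179/6750 94187/32400
  54217/24000 144343/60000 483379/180000 633223/216000
  145399/64800 507133/216000 191951/72000 62933/21600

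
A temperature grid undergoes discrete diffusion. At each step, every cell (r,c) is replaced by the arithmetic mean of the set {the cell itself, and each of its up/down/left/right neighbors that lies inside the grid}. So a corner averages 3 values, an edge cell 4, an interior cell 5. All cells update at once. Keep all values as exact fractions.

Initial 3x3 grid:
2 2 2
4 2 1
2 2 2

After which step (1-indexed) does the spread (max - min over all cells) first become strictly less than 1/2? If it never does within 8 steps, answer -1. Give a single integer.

Answer: 3

Derivation:
Step 1: max=8/3, min=5/3, spread=1
Step 2: max=301/120, min=65/36, spread=253/360
Step 3: max=16877/7200, min=27079/14400, spread=89/192
  -> spread < 1/2 first at step 3
Step 4: max=990169/432000, min=1697213/864000, spread=755/2304
Step 5: max=57893393/25920000, min=103874911/51840000, spread=6353/27648
Step 6: max=3426505621/1555200000, min=6351158117/3110400000, spread=53531/331776
Step 7: max=203163533237/93312000000, min=385188644599/186624000000, spread=450953/3981312
Step 8: max=12100291897489/5598720000000, min=23310183091853/11197440000000, spread=3799043/47775744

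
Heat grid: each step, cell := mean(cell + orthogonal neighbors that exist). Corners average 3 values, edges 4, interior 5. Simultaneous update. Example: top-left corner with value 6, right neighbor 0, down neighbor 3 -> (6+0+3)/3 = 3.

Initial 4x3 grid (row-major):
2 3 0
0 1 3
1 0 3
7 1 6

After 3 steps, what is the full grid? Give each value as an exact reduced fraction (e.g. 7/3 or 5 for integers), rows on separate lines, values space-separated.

After step 1:
  5/3 3/2 2
  1 7/5 7/4
  2 6/5 3
  3 7/2 10/3
After step 2:
  25/18 197/120 7/4
  91/60 137/100 163/80
  9/5 111/50 557/240
  17/6 331/120 59/18
After step 3:
  1637/1080 11071/7200 1303/720
  1367/900 10543/6000 4487/2400
  837/400 12563/6000 17741/7200
  887/360 19961/7200 6017/2160

Answer: 1637/1080 11071/7200 1303/720
1367/900 10543/6000 4487/2400
837/400 12563/6000 17741/7200
887/360 19961/7200 6017/2160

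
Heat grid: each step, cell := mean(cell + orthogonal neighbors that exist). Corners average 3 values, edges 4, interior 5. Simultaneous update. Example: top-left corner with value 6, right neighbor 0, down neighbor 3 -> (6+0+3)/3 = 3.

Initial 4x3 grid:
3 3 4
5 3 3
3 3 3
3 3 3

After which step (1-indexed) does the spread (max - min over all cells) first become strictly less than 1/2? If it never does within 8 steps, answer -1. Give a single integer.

Answer: 3

Derivation:
Step 1: max=11/3, min=3, spread=2/3
Step 2: max=211/60, min=3, spread=31/60
Step 3: max=7489/2160, min=145/48, spread=241/540
  -> spread < 1/2 first at step 3
Step 4: max=440963/129600, min=22151/7200, spread=8449/25920
Step 5: max=26262757/7776000, min=669977/216000, spread=428717/1555200
Step 6: max=1561186943/466560000, min=20297819/6480000, spread=3989759/18662400
Step 7: max=93139228837/27993600000, min=612611273/194400000, spread=196928221/1119744000
Step 8: max=5558476854383/1679616000000, min=18481533191/5832000000, spread=1886362363/13436928000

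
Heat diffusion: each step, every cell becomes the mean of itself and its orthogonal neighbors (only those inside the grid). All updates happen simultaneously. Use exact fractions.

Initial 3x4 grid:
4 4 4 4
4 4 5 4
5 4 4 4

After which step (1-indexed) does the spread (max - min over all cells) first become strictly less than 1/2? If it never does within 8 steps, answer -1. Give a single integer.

Step 1: max=13/3, min=4, spread=1/3
  -> spread < 1/2 first at step 1
Step 2: max=77/18, min=49/12, spread=7/36
Step 3: max=9167/2160, min=9893/2400, spread=2633/21600
Step 4: max=455479/108000, min=298261/72000, spread=647/8640
Step 5: max=32718617/7776000, min=10754539/2592000, spread=455/7776
Step 6: max=1957864603/466560000, min=646419101/155520000, spread=186073/4665600
Step 7: max=117335237177/27993600000, min=38806218559/9331200000, spread=1833163/55987200
Step 8: max=7031839033243/1679616000000, min=2330478609581/559872000000, spread=80806409/3359232000

Answer: 1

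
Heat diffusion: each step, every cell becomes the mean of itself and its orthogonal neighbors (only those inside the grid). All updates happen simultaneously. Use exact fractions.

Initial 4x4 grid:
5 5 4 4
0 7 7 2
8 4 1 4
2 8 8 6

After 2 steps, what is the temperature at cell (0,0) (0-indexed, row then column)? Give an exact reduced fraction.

Step 1: cell (0,0) = 10/3
Step 2: cell (0,0) = 163/36
Full grid after step 2:
  163/36 1091/240 1067/240 151/36
  493/120 493/100 457/100 451/120
  201/40 24/5 118/25 183/40
  5 457/80 441/80 5

Answer: 163/36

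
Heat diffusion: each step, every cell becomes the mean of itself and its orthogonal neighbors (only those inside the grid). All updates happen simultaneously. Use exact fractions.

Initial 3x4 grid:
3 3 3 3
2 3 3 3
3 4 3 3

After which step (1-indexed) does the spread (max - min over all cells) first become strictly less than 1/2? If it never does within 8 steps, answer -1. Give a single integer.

Answer: 2

Derivation:
Step 1: max=13/4, min=8/3, spread=7/12
Step 2: max=25/8, min=101/36, spread=23/72
  -> spread < 1/2 first at step 2
Step 3: max=743/240, min=1235/432, spread=32/135
Step 4: max=6623/2160, min=15041/5184, spread=4271/25920
Step 5: max=197993/64800, min=4553087/1555200, spread=39749/311040
Step 6: max=5922041/1944000, min=274860853/93312000, spread=1879423/18662400
Step 7: max=177155117/58320000, min=16562956607/5598720000, spread=3551477/44789760
Step 8: max=21208818131/6998400000, min=996862474813/335923200000, spread=846431819/13436928000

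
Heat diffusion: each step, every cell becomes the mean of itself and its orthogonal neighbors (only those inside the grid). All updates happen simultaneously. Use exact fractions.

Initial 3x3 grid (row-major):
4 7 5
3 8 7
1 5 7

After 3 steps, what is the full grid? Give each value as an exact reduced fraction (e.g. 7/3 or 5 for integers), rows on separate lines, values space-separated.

After step 1:
  14/3 6 19/3
  4 6 27/4
  3 21/4 19/3
After step 2:
  44/9 23/4 229/36
  53/12 28/5 305/48
  49/12 247/48 55/9
After step 3:
  271/54 113/20 2659/432
  1709/360 409/75 17587/2880
  655/144 15077/2880 317/54

Answer: 271/54 113/20 2659/432
1709/360 409/75 17587/2880
655/144 15077/2880 317/54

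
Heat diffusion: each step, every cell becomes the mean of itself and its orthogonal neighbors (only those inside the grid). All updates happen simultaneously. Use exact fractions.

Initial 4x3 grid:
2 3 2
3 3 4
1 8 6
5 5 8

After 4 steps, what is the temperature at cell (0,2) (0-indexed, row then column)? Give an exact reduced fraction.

Step 1: cell (0,2) = 3
Step 2: cell (0,2) = 37/12
Step 3: cell (0,2) = 281/80
Step 4: cell (0,2) = 38123/10800
Full grid after step 4:
  199513/64800 1447307/432000 38123/10800
  387863/108000 338369/90000 302117/72000
  450383/108000 141023/30000 1060391/216000
  308593/64800 81131/16000 44371/8100

Answer: 38123/10800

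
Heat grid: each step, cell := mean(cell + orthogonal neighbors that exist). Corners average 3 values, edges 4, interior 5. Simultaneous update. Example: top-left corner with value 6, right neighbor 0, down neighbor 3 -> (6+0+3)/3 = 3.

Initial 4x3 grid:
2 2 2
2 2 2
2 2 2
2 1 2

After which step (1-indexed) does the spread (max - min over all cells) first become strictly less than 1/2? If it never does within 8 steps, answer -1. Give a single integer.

Step 1: max=2, min=5/3, spread=1/3
  -> spread < 1/2 first at step 1
Step 2: max=2, min=413/240, spread=67/240
Step 3: max=2, min=3883/2160, spread=437/2160
Step 4: max=1991/1000, min=1570469/864000, spread=29951/172800
Step 5: max=6671/3375, min=14336179/7776000, spread=206761/1555200
Step 6: max=10634329/5400000, min=5764604429/3110400000, spread=14430763/124416000
Step 7: max=846347273/432000000, min=348140258311/186624000000, spread=139854109/1492992000
Step 8: max=75908771023/38880000000, min=20972408109749/11197440000000, spread=7114543559/89579520000

Answer: 1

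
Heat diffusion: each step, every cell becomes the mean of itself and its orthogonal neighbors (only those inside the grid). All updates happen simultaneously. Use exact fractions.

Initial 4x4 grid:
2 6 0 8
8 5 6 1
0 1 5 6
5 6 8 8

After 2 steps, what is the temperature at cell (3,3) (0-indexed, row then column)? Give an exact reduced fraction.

Step 1: cell (3,3) = 22/3
Step 2: cell (3,3) = 229/36
Full grid after step 2:
  37/9 1127/240 293/80 53/12
  1067/240 19/5 481/100 333/80
  859/240 223/50 19/4 1367/240
  73/18 1129/240 1457/240 229/36

Answer: 229/36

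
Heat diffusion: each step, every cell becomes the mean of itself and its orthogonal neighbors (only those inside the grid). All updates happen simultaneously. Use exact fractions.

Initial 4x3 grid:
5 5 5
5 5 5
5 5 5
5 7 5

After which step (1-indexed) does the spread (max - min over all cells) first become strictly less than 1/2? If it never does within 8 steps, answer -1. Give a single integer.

Step 1: max=17/3, min=5, spread=2/3
Step 2: max=667/120, min=5, spread=67/120
Step 3: max=5837/1080, min=5, spread=437/1080
  -> spread < 1/2 first at step 3
Step 4: max=2317531/432000, min=2509/500, spread=29951/86400
Step 5: max=20655821/3888000, min=17033/3375, spread=206761/777600
Step 6: max=8232195571/1555200000, min=13665671/2700000, spread=14430763/62208000
Step 7: max=491667741689/93312000000, min=1097652727/216000000, spread=139854109/746496000
Step 8: max=29416071890251/5598720000000, min=99051228977/19440000000, spread=7114543559/44789760000

Answer: 3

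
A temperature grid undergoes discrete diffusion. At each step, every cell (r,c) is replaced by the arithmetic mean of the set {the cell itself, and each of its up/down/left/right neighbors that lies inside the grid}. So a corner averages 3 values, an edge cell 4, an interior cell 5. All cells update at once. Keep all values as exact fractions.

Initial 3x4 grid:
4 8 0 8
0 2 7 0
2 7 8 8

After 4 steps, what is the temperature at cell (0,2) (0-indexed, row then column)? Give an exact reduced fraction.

Step 1: cell (0,2) = 23/4
Step 2: cell (0,2) = 919/240
Step 3: cell (0,2) = 33307/7200
Step 4: cell (0,2) = 928999/216000
Full grid after step 4:
  78469/21600 298013/72000 928999/216000 607679/129600
  277633/72000 122447/30000 580313/120000 1381087/288000
  27823/7200 325763/72000 1053749/216000 685879/129600

Answer: 928999/216000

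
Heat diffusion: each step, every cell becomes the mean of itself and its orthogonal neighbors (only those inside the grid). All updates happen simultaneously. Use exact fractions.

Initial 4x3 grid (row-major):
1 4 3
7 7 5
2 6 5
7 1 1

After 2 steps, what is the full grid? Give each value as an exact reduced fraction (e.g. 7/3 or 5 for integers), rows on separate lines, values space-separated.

After step 1:
  4 15/4 4
  17/4 29/5 5
  11/2 21/5 17/4
  10/3 15/4 7/3
After step 2:
  4 351/80 17/4
  391/80 23/5 381/80
  1037/240 47/10 947/240
  151/36 817/240 31/9

Answer: 4 351/80 17/4
391/80 23/5 381/80
1037/240 47/10 947/240
151/36 817/240 31/9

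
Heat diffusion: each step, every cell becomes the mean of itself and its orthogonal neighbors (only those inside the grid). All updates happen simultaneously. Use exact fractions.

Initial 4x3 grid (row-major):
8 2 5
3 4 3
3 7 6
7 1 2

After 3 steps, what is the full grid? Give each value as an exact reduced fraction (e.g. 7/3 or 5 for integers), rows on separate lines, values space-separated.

After step 1:
  13/3 19/4 10/3
  9/2 19/5 9/2
  5 21/5 9/2
  11/3 17/4 3
After step 2:
  163/36 973/240 151/36
  529/120 87/20 121/30
  521/120 87/20 81/20
  155/36 907/240 47/12
After step 3:
  9353/2160 12331/2880 8843/2160
  3173/720 5087/1200 2993/720
  3133/720 5009/1200 327/80
  8947/2160 11773/2880 2819/720

Answer: 9353/2160 12331/2880 8843/2160
3173/720 5087/1200 2993/720
3133/720 5009/1200 327/80
8947/2160 11773/2880 2819/720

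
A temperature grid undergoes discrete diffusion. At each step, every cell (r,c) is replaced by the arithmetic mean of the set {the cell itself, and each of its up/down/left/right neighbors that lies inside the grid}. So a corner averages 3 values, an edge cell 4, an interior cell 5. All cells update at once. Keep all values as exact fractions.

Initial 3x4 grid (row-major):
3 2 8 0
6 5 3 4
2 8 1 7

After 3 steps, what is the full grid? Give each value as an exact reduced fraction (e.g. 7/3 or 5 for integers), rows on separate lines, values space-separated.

After step 1:
  11/3 9/2 13/4 4
  4 24/5 21/5 7/2
  16/3 4 19/4 4
After step 2:
  73/18 973/240 319/80 43/12
  89/20 43/10 41/10 157/40
  40/9 1133/240 339/80 49/12
After step 3:
  9043/2160 5903/1440 629/160 2759/720
  69/16 173/40 411/100 1883/480
  9803/2160 6373/1440 2057/480 2939/720

Answer: 9043/2160 5903/1440 629/160 2759/720
69/16 173/40 411/100 1883/480
9803/2160 6373/1440 2057/480 2939/720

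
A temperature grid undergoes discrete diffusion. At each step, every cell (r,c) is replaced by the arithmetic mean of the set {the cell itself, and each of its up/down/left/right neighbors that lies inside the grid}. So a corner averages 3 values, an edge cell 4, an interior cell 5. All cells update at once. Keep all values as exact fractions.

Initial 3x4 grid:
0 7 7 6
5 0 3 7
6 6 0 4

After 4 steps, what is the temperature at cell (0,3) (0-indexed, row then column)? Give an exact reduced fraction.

Step 1: cell (0,3) = 20/3
Step 2: cell (0,3) = 209/36
Step 3: cell (0,3) = 11029/2160
Step 4: cell (0,3) = 316021/64800
Full grid after step 4:
  55963/14400 101093/24000 973957/216000 316021/64800
  3392893/864000 1401707/360000 388633/90000 966737/216000
  488867/129600 841837/216000 844957/216000 272221/64800

Answer: 316021/64800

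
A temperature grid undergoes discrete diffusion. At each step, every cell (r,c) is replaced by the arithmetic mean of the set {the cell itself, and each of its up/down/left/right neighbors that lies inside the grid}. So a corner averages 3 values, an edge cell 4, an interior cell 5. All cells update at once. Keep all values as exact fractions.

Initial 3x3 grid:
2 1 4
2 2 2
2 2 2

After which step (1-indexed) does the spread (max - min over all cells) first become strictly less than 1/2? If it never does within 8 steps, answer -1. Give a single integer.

Step 1: max=5/2, min=5/3, spread=5/6
Step 2: max=85/36, min=28/15, spread=89/180
  -> spread < 1/2 first at step 2
Step 3: max=15833/7200, min=349/180, spread=1873/7200
Step 4: max=280381/129600, min=106597/54000, spread=122741/648000
Step 5: max=54926897/25920000, min=143879/72000, spread=3130457/25920000
Step 6: max=982307029/466560000, min=98232637/48600000, spread=196368569/2332800000
Step 7: max=58476470063/27993600000, min=4736699849/2332800000, spread=523543/8957952
Step 8: max=3496516378861/1679616000000, min=47605568413/23328000000, spread=4410589/107495424

Answer: 2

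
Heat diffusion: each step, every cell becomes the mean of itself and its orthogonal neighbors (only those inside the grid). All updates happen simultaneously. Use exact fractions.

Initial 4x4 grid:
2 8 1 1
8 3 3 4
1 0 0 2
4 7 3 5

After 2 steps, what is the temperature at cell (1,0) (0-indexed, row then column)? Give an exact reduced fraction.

Step 1: cell (1,0) = 7/2
Step 2: cell (1,0) = 343/80
Full grid after step 2:
  13/3 343/80 219/80 31/12
  343/80 79/25 279/100 189/80
  259/80 299/100 5/2 611/240
  43/12 269/80 731/240 59/18

Answer: 343/80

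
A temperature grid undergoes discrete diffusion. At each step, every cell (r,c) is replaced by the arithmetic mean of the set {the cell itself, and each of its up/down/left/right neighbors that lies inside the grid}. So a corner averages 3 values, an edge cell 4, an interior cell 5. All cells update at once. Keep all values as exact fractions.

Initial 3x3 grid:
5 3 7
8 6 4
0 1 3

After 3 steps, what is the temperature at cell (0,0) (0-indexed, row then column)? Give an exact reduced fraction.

Step 1: cell (0,0) = 16/3
Step 2: cell (0,0) = 46/9
Step 3: cell (0,0) = 2591/540
Full grid after step 3:
  2591/540 23251/4800 10129/2160
  62203/14400 12593/3000 952/225
  2623/720 25789/7200 3857/1080

Answer: 2591/540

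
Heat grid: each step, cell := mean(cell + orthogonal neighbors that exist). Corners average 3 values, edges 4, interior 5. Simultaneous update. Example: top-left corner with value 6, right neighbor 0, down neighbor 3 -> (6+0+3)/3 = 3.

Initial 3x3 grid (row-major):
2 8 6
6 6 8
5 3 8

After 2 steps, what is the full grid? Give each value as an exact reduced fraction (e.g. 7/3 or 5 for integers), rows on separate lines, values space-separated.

Answer: 187/36 731/120 119/18
419/80 579/100 403/60
179/36 227/40 113/18

Derivation:
After step 1:
  16/3 11/2 22/3
  19/4 31/5 7
  14/3 11/2 19/3
After step 2:
  187/36 731/120 119/18
  419/80 579/100 403/60
  179/36 227/40 113/18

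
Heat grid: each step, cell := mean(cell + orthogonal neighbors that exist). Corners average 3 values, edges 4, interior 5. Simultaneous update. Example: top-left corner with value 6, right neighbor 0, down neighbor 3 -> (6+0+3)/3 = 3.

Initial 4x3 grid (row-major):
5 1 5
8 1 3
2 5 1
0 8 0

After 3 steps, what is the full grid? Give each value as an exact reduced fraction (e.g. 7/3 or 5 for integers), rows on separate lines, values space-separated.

After step 1:
  14/3 3 3
  4 18/5 5/2
  15/4 17/5 9/4
  10/3 13/4 3
After step 2:
  35/9 107/30 17/6
  961/240 33/10 227/80
  869/240 13/4 223/80
  31/9 779/240 17/6
After step 3:
  8251/2160 1223/360 739/240
  5333/1440 407/120 1411/480
  1031/288 3889/1200 281/96
  464/135 9197/2880 133/45

Answer: 8251/2160 1223/360 739/240
5333/1440 407/120 1411/480
1031/288 3889/1200 281/96
464/135 9197/2880 133/45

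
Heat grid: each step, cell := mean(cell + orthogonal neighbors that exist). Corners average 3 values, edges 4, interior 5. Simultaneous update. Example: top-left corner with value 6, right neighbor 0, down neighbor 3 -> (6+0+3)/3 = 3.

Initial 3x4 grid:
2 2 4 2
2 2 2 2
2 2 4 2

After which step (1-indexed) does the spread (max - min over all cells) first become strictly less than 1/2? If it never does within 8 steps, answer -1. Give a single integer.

Step 1: max=14/5, min=2, spread=4/5
Step 2: max=157/60, min=2, spread=37/60
Step 3: max=1357/540, min=77/36, spread=101/270
  -> spread < 1/2 first at step 3
Step 4: max=33551/13500, min=4891/2250, spread=841/2700
Step 5: max=74629/30375, min=180299/81000, spread=11227/48600
Step 6: max=118734341/48600000, min=9089543/4050000, spread=386393/1944000
Step 7: max=1059699481/437400000, min=551441437/243000000, spread=41940559/273375000
Step 8: max=422296076621/174960000000, min=33244281083/14580000000, spread=186917629/1399680000

Answer: 3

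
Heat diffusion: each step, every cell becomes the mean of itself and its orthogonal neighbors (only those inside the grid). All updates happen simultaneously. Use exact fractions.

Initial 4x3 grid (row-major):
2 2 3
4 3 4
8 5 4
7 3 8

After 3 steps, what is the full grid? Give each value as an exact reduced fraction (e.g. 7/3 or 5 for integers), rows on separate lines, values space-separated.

After step 1:
  8/3 5/2 3
  17/4 18/5 7/2
  6 23/5 21/4
  6 23/4 5
After step 2:
  113/36 353/120 3
  991/240 369/100 307/80
  417/80 126/25 367/80
  71/12 427/80 16/3
After step 3:
  7351/2160 22987/7200 2347/720
  29107/7200 11783/3000 3023/800
  12179/2400 9547/2000 11279/2400
  247/45 8651/1600 1831/360

Answer: 7351/2160 22987/7200 2347/720
29107/7200 11783/3000 3023/800
12179/2400 9547/2000 11279/2400
247/45 8651/1600 1831/360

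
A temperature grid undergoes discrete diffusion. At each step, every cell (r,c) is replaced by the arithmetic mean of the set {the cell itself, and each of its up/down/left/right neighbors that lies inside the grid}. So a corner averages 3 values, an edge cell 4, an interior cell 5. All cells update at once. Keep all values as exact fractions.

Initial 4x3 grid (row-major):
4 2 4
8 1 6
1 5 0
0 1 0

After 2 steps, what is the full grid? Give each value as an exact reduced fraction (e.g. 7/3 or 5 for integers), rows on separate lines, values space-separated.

Answer: 131/36 949/240 19/6
241/60 3 139/40
139/60 11/4 223/120
17/9 41/40 55/36

Derivation:
After step 1:
  14/3 11/4 4
  7/2 22/5 11/4
  7/2 8/5 11/4
  2/3 3/2 1/3
After step 2:
  131/36 949/240 19/6
  241/60 3 139/40
  139/60 11/4 223/120
  17/9 41/40 55/36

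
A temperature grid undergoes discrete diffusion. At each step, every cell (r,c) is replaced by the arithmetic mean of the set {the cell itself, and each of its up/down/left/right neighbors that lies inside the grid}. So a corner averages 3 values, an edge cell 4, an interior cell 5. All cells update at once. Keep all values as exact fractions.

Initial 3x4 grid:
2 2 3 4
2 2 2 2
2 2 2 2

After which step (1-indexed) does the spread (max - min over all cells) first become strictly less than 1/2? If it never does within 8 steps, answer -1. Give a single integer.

Step 1: max=3, min=2, spread=1
Step 2: max=11/4, min=2, spread=3/4
Step 3: max=103/40, min=2, spread=23/40
Step 4: max=17863/7200, min=3647/1800, spread=131/288
  -> spread < 1/2 first at step 4
Step 5: max=1042597/432000, min=222053/108000, spread=30877/86400
Step 6: max=20462501/8640000, min=750199/360000, spread=98309/345600
Step 7: max=3631193477/1555200000, min=102472811/48600000, spread=14082541/62208000
Step 8: max=215577822143/93312000000, min=3103760137/1458000000, spread=135497387/746496000

Answer: 4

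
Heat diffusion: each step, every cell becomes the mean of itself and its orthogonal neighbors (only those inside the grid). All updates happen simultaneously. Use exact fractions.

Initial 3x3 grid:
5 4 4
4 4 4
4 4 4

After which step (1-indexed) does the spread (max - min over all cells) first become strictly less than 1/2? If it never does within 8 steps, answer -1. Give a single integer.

Answer: 1

Derivation:
Step 1: max=13/3, min=4, spread=1/3
  -> spread < 1/2 first at step 1
Step 2: max=77/18, min=4, spread=5/18
Step 3: max=905/216, min=4, spread=41/216
Step 4: max=53971/12960, min=1451/360, spread=347/2592
Step 5: max=3217337/777600, min=14557/3600, spread=2921/31104
Step 6: max=192452539/46656000, min=1753483/432000, spread=24611/373248
Step 7: max=11516162033/2799360000, min=39536741/9720000, spread=207329/4478976
Step 8: max=689876352451/167961600000, min=2112401599/518400000, spread=1746635/53747712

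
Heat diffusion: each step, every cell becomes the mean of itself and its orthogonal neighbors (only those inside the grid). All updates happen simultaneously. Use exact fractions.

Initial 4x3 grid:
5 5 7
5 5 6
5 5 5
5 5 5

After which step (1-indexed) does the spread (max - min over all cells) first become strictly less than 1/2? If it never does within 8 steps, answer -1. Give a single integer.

Step 1: max=6, min=5, spread=1
Step 2: max=23/4, min=5, spread=3/4
Step 3: max=223/40, min=5, spread=23/40
Step 4: max=39463/7200, min=9047/1800, spread=131/288
  -> spread < 1/2 first at step 4
Step 5: max=2338597/432000, min=546053/108000, spread=30877/86400
Step 6: max=46382501/8640000, min=1830199/360000, spread=98309/345600
Step 7: max=8296793477/1555200000, min=248272811/48600000, spread=14082541/62208000
Step 8: max=495513822143/93312000000, min=7477760137/1458000000, spread=135497387/746496000

Answer: 4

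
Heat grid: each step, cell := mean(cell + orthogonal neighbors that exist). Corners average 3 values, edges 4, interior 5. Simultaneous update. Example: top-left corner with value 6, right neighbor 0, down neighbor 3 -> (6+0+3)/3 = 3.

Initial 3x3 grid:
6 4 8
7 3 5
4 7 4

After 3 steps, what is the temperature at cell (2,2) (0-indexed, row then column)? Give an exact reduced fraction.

Answer: 5581/1080

Derivation:
Step 1: cell (2,2) = 16/3
Step 2: cell (2,2) = 89/18
Step 3: cell (2,2) = 5581/1080
Full grid after step 3:
  11677/2160 75769/14400 11557/2160
  4709/900 31753/6000 1027/200
  1907/360 36647/7200 5581/1080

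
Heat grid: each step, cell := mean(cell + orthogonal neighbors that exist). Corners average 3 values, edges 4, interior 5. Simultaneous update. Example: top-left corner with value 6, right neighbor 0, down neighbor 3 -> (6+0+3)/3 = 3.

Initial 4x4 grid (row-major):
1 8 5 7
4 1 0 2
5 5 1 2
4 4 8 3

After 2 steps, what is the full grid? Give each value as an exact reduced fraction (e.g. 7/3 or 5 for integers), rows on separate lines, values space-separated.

After step 1:
  13/3 15/4 5 14/3
  11/4 18/5 9/5 11/4
  9/2 16/5 16/5 2
  13/3 21/4 4 13/3
After step 2:
  65/18 1001/240 913/240 149/36
  911/240 151/50 327/100 673/240
  887/240 79/20 71/25 737/240
  169/36 1007/240 1007/240 31/9

Answer: 65/18 1001/240 913/240 149/36
911/240 151/50 327/100 673/240
887/240 79/20 71/25 737/240
169/36 1007/240 1007/240 31/9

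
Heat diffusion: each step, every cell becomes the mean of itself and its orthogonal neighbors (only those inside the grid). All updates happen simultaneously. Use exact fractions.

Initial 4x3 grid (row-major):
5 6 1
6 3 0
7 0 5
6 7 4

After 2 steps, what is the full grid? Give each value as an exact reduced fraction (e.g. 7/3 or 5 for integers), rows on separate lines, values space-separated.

After step 1:
  17/3 15/4 7/3
  21/4 3 9/4
  19/4 22/5 9/4
  20/3 17/4 16/3
After step 2:
  44/9 59/16 25/9
  14/3 373/100 59/24
  79/15 373/100 427/120
  47/9 413/80 71/18

Answer: 44/9 59/16 25/9
14/3 373/100 59/24
79/15 373/100 427/120
47/9 413/80 71/18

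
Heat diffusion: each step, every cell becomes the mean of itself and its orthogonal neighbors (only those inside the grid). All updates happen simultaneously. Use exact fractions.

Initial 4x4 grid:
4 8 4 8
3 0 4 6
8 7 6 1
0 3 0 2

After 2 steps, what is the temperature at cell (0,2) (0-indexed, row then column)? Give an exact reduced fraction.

Answer: 5

Derivation:
Step 1: cell (0,2) = 6
Step 2: cell (0,2) = 5
Full grid after step 2:
  17/4 97/20 5 67/12
  353/80 419/100 91/20 37/8
  1003/240 99/25 189/50 131/40
  32/9 823/240 197/80 5/2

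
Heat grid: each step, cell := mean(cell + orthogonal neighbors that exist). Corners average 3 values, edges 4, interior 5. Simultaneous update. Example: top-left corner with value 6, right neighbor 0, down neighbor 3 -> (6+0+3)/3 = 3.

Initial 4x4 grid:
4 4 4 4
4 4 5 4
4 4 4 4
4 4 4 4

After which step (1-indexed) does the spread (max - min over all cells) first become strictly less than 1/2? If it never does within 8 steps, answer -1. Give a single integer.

Step 1: max=17/4, min=4, spread=1/4
  -> spread < 1/2 first at step 1
Step 2: max=211/50, min=4, spread=11/50
Step 3: max=9967/2400, min=4, spread=367/2400
Step 4: max=44771/10800, min=2413/600, spread=1337/10800
Step 5: max=1337669/324000, min=72469/18000, spread=33227/324000
Step 6: max=40094327/9720000, min=436049/108000, spread=849917/9720000
Step 7: max=1200114347/291600000, min=6548533/1620000, spread=21378407/291600000
Step 8: max=35958462371/8748000000, min=1967688343/486000000, spread=540072197/8748000000

Answer: 1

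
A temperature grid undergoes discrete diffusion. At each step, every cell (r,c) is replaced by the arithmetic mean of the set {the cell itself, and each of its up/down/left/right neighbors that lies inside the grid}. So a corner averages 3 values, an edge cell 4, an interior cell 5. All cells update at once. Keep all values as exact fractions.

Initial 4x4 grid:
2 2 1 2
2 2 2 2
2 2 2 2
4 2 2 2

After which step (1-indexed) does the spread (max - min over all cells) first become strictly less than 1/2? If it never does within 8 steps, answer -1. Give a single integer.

Step 1: max=8/3, min=5/3, spread=1
Step 2: max=23/9, min=209/120, spread=293/360
Step 3: max=257/108, min=1949/1080, spread=23/40
Step 4: max=7523/3240, min=199157/108000, spread=154829/324000
  -> spread < 1/2 first at step 4
Step 5: max=1095499/486000, min=1805357/972000, spread=1587/4000
Step 6: max=16162001/7290000, min=54933593/29160000, spread=39977/120000
Step 7: max=190802357/87480000, min=1663403489/874800000, spread=1006667/3600000
Step 8: max=1414651019/656100000, min=50418055109/26244000000, spread=25382657/108000000

Answer: 4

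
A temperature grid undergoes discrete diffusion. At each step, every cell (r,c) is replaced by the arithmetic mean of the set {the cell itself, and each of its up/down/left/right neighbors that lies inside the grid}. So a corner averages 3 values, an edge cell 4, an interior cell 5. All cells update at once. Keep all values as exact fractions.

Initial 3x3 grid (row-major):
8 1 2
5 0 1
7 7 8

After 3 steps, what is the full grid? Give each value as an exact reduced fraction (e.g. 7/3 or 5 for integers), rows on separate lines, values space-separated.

Answer: 8443/2160 15677/4800 2959/1080
1821/400 2909/750 49031/14400
5509/1080 34003/7200 9053/2160

Derivation:
After step 1:
  14/3 11/4 4/3
  5 14/5 11/4
  19/3 11/2 16/3
After step 2:
  149/36 231/80 41/18
  47/10 94/25 733/240
  101/18 599/120 163/36
After step 3:
  8443/2160 15677/4800 2959/1080
  1821/400 2909/750 49031/14400
  5509/1080 34003/7200 9053/2160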